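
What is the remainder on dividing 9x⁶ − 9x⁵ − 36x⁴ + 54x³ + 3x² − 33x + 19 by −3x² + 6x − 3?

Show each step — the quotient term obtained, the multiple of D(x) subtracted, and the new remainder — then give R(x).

R(x) = 7

Step 1: lead(9x⁶ − 9x⁵ − 36x⁴ + 54x³ + 3x² − 33x + 19) ÷ lead(D) = 9x⁶ ÷ −3x² = −3x⁴. Subtract (−3x⁴)·D = 9x⁶ − 18x⁵ + 9x⁴. Remainder: 9x⁵ − 45x⁴ + 54x³ + 3x² − 33x + 19.
Step 2: lead(9x⁵ − 45x⁴ + 54x³ + 3x² − 33x + 19) ÷ lead(D) = 9x⁵ ÷ −3x² = −3x³. Subtract (−3x³)·D = 9x⁵ − 18x⁴ + 9x³. Remainder: −27x⁴ + 45x³ + 3x² − 33x + 19.
Step 3: lead(−27x⁴ + 45x³ + 3x² − 33x + 19) ÷ lead(D) = −27x⁴ ÷ −3x² = 9x². Subtract (9x²)·D = −27x⁴ + 54x³ − 27x². Remainder: −9x³ + 30x² − 33x + 19.
Step 4: lead(−9x³ + 30x² − 33x + 19) ÷ lead(D) = −9x³ ÷ −3x² = 3x. Subtract (3x)·D = −9x³ + 18x² − 9x. Remainder: 12x² − 24x + 19.
Step 5: lead(12x² − 24x + 19) ÷ lead(D) = 12x² ÷ −3x² = −4. Subtract (−4)·D = 12x² − 24x + 12. Remainder: 7.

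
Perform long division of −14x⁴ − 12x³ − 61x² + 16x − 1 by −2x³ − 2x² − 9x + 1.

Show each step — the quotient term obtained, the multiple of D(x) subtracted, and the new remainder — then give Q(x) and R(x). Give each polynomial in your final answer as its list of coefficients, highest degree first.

Q = [7, -1]; R = [0]

Step 1: lead(−14x⁴ − 12x³ − 61x² + 16x − 1) ÷ lead(D) = −14x⁴ ÷ −2x³ = 7x. Subtract (7x)·D = −14x⁴ − 14x³ − 63x² + 7x. Remainder: 2x³ + 2x² + 9x − 1.
Step 2: lead(2x³ + 2x² + 9x − 1) ÷ lead(D) = 2x³ ÷ −2x³ = −1. Subtract (−1)·D = 2x³ + 2x² + 9x − 1. Remainder: 0.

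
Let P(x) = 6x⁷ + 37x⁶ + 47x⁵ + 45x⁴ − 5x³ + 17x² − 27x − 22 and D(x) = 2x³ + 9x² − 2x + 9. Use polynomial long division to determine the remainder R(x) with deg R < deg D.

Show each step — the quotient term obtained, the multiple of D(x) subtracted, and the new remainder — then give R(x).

R(x) = 3x + 5

Step 1: lead(6x⁷ + 37x⁶ + 47x⁵ + 45x⁴ − 5x³ + 17x² − 27x − 22) ÷ lead(D) = 6x⁷ ÷ 2x³ = 3x⁴. Subtract (3x⁴)·D = 6x⁷ + 27x⁶ − 6x⁵ + 27x⁴. Remainder: 10x⁶ + 53x⁵ + 18x⁴ − 5x³ + 17x² − 27x − 22.
Step 2: lead(10x⁶ + 53x⁵ + 18x⁴ − 5x³ + 17x² − 27x − 22) ÷ lead(D) = 10x⁶ ÷ 2x³ = 5x³. Subtract (5x³)·D = 10x⁶ + 45x⁵ − 10x⁴ + 45x³. Remainder: 8x⁵ + 28x⁴ − 50x³ + 17x² − 27x − 22.
Step 3: lead(8x⁵ + 28x⁴ − 50x³ + 17x² − 27x − 22) ÷ lead(D) = 8x⁵ ÷ 2x³ = 4x². Subtract (4x²)·D = 8x⁵ + 36x⁴ − 8x³ + 36x². Remainder: −8x⁴ − 42x³ − 19x² − 27x − 22.
Step 4: lead(−8x⁴ − 42x³ − 19x² − 27x − 22) ÷ lead(D) = −8x⁴ ÷ 2x³ = −4x. Subtract (−4x)·D = −8x⁴ − 36x³ + 8x² − 36x. Remainder: −6x³ − 27x² + 9x − 22.
Step 5: lead(−6x³ − 27x² + 9x − 22) ÷ lead(D) = −6x³ ÷ 2x³ = −3. Subtract (−3)·D = −6x³ − 27x² + 6x − 27. Remainder: 3x + 5.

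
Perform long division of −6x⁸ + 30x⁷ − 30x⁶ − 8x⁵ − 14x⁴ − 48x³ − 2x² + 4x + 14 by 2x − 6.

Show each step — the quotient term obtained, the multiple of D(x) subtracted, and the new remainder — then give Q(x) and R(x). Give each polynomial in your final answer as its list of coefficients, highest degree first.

Step 1: lead(−6x⁸ + 30x⁷ − 30x⁶ − 8x⁵ − 14x⁴ − 48x³ − 2x² + 4x + 14) ÷ lead(D) = −6x⁸ ÷ 2x = −3x⁷. Subtract (−3x⁷)·D = −6x⁸ + 18x⁷. Remainder: 12x⁷ − 30x⁶ − 8x⁵ − 14x⁴ − 48x³ − 2x² + 4x + 14.
Step 2: lead(12x⁷ − 30x⁶ − 8x⁵ − 14x⁴ − 48x³ − 2x² + 4x + 14) ÷ lead(D) = 12x⁷ ÷ 2x = 6x⁶. Subtract (6x⁶)·D = 12x⁷ − 36x⁶. Remainder: 6x⁶ − 8x⁵ − 14x⁴ − 48x³ − 2x² + 4x + 14.
Step 3: lead(6x⁶ − 8x⁵ − 14x⁴ − 48x³ − 2x² + 4x + 14) ÷ lead(D) = 6x⁶ ÷ 2x = 3x⁵. Subtract (3x⁵)·D = 6x⁶ − 18x⁵. Remainder: 10x⁵ − 14x⁴ − 48x³ − 2x² + 4x + 14.
Step 4: lead(10x⁵ − 14x⁴ − 48x³ − 2x² + 4x + 14) ÷ lead(D) = 10x⁵ ÷ 2x = 5x⁴. Subtract (5x⁴)·D = 10x⁵ − 30x⁴. Remainder: 16x⁴ − 48x³ − 2x² + 4x + 14.
Step 5: lead(16x⁴ − 48x³ − 2x² + 4x + 14) ÷ lead(D) = 16x⁴ ÷ 2x = 8x³. Subtract (8x³)·D = 16x⁴ − 48x³. Remainder: −2x² + 4x + 14.
Step 6: lead(−2x² + 4x + 14) ÷ lead(D) = −2x² ÷ 2x = −x. Subtract (−x)·D = −2x² + 6x. Remainder: −2x + 14.
Step 7: lead(−2x + 14) ÷ lead(D) = −2x ÷ 2x = −1. Subtract (−1)·D = −2x + 6. Remainder: 8.

Q = [-3, 6, 3, 5, 8, 0, -1, -1]; R = [8]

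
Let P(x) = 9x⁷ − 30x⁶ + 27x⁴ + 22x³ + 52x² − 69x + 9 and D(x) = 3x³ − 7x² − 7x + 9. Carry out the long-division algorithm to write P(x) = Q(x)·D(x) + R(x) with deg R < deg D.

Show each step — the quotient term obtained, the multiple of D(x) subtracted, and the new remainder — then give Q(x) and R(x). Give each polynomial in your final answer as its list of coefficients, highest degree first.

Q = [3, -3, 0, -7, 0]; R = [3, -6, 9]

Step 1: lead(9x⁷ − 30x⁶ + 27x⁴ + 22x³ + 52x² − 69x + 9) ÷ lead(D) = 9x⁷ ÷ 3x³ = 3x⁴. Subtract (3x⁴)·D = 9x⁷ − 21x⁶ − 21x⁵ + 27x⁴. Remainder: −9x⁶ + 21x⁵ + 22x³ + 52x² − 69x + 9.
Step 2: lead(−9x⁶ + 21x⁵ + 22x³ + 52x² − 69x + 9) ÷ lead(D) = −9x⁶ ÷ 3x³ = −3x³. Subtract (−3x³)·D = −9x⁶ + 21x⁵ + 21x⁴ − 27x³. Remainder: −21x⁴ + 49x³ + 52x² − 69x + 9.
Step 3: lead(−21x⁴ + 49x³ + 52x² − 69x + 9) ÷ lead(D) = −21x⁴ ÷ 3x³ = −7x. Subtract (−7x)·D = −21x⁴ + 49x³ + 49x² − 63x. Remainder: 3x² − 6x + 9.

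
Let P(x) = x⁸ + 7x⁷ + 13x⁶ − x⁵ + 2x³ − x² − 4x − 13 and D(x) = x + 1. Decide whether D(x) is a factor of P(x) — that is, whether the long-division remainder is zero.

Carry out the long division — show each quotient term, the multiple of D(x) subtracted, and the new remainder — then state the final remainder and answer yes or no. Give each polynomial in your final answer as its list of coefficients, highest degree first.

Step 1: lead(x⁸ + 7x⁷ + 13x⁶ − x⁵ + 2x³ − x² − 4x − 13) ÷ lead(D) = x⁸ ÷ x = x⁷. Subtract (x⁷)·D = x⁸ + x⁷. Remainder: 6x⁷ + 13x⁶ − x⁵ + 2x³ − x² − 4x − 13.
Step 2: lead(6x⁷ + 13x⁶ − x⁵ + 2x³ − x² − 4x − 13) ÷ lead(D) = 6x⁷ ÷ x = 6x⁶. Subtract (6x⁶)·D = 6x⁷ + 6x⁶. Remainder: 7x⁶ − x⁵ + 2x³ − x² − 4x − 13.
Step 3: lead(7x⁶ − x⁵ + 2x³ − x² − 4x − 13) ÷ lead(D) = 7x⁶ ÷ x = 7x⁵. Subtract (7x⁵)·D = 7x⁶ + 7x⁵. Remainder: −8x⁵ + 2x³ − x² − 4x − 13.
Step 4: lead(−8x⁵ + 2x³ − x² − 4x − 13) ÷ lead(D) = −8x⁵ ÷ x = −8x⁴. Subtract (−8x⁴)·D = −8x⁵ − 8x⁴. Remainder: 8x⁴ + 2x³ − x² − 4x − 13.
Step 5: lead(8x⁴ + 2x³ − x² − 4x − 13) ÷ lead(D) = 8x⁴ ÷ x = 8x³. Subtract (8x³)·D = 8x⁴ + 8x³. Remainder: −6x³ − x² − 4x − 13.
Step 6: lead(−6x³ − x² − 4x − 13) ÷ lead(D) = −6x³ ÷ x = −6x². Subtract (−6x²)·D = −6x³ − 6x². Remainder: 5x² − 4x − 13.
Step 7: lead(5x² − 4x − 13) ÷ lead(D) = 5x² ÷ x = 5x. Subtract (5x)·D = 5x² + 5x. Remainder: −9x − 13.
Step 8: lead(−9x − 13) ÷ lead(D) = −9x ÷ x = −9. Subtract (−9)·D = −9x − 9. Remainder: −4.

R = [-4], so D(x) is not a factor of P(x). no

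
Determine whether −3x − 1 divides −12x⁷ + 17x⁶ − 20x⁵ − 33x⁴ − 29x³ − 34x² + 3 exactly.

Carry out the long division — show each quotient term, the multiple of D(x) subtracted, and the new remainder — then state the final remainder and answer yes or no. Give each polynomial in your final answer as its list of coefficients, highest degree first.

Step 1: lead(−12x⁷ + 17x⁶ − 20x⁵ − 33x⁴ − 29x³ − 34x² + 3) ÷ lead(D) = −12x⁷ ÷ −3x = 4x⁶. Subtract (4x⁶)·D = −12x⁷ − 4x⁶. Remainder: 21x⁶ − 20x⁵ − 33x⁴ − 29x³ − 34x² + 3.
Step 2: lead(21x⁶ − 20x⁵ − 33x⁴ − 29x³ − 34x² + 3) ÷ lead(D) = 21x⁶ ÷ −3x = −7x⁵. Subtract (−7x⁵)·D = 21x⁶ + 7x⁵. Remainder: −27x⁵ − 33x⁴ − 29x³ − 34x² + 3.
Step 3: lead(−27x⁵ − 33x⁴ − 29x³ − 34x² + 3) ÷ lead(D) = −27x⁵ ÷ −3x = 9x⁴. Subtract (9x⁴)·D = −27x⁵ − 9x⁴. Remainder: −24x⁴ − 29x³ − 34x² + 3.
Step 4: lead(−24x⁴ − 29x³ − 34x² + 3) ÷ lead(D) = −24x⁴ ÷ −3x = 8x³. Subtract (8x³)·D = −24x⁴ − 8x³. Remainder: −21x³ − 34x² + 3.
Step 5: lead(−21x³ − 34x² + 3) ÷ lead(D) = −21x³ ÷ −3x = 7x². Subtract (7x²)·D = −21x³ − 7x². Remainder: −27x² + 3.
Step 6: lead(−27x² + 3) ÷ lead(D) = −27x² ÷ −3x = 9x. Subtract (9x)·D = −27x² − 9x. Remainder: 9x + 3.
Step 7: lead(9x + 3) ÷ lead(D) = 9x ÷ −3x = −3. Subtract (−3)·D = 9x + 3. Remainder: 0.

R = [0], so D(x) is a factor of P(x). yes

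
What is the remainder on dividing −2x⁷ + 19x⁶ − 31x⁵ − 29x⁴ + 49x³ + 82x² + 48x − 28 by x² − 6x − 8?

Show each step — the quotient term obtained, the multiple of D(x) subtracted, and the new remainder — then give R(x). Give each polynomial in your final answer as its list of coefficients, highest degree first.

R = [4]

Step 1: lead(−2x⁷ + 19x⁶ − 31x⁵ − 29x⁴ + 49x³ + 82x² + 48x − 28) ÷ lead(D) = −2x⁷ ÷ x² = −2x⁵. Subtract (−2x⁵)·D = −2x⁷ + 12x⁶ + 16x⁵. Remainder: 7x⁶ − 47x⁵ − 29x⁴ + 49x³ + 82x² + 48x − 28.
Step 2: lead(7x⁶ − 47x⁵ − 29x⁴ + 49x³ + 82x² + 48x − 28) ÷ lead(D) = 7x⁶ ÷ x² = 7x⁴. Subtract (7x⁴)·D = 7x⁶ − 42x⁵ − 56x⁴. Remainder: −5x⁵ + 27x⁴ + 49x³ + 82x² + 48x − 28.
Step 3: lead(−5x⁵ + 27x⁴ + 49x³ + 82x² + 48x − 28) ÷ lead(D) = −5x⁵ ÷ x² = −5x³. Subtract (−5x³)·D = −5x⁵ + 30x⁴ + 40x³. Remainder: −3x⁴ + 9x³ + 82x² + 48x − 28.
Step 4: lead(−3x⁴ + 9x³ + 82x² + 48x − 28) ÷ lead(D) = −3x⁴ ÷ x² = −3x². Subtract (−3x²)·D = −3x⁴ + 18x³ + 24x². Remainder: −9x³ + 58x² + 48x − 28.
Step 5: lead(−9x³ + 58x² + 48x − 28) ÷ lead(D) = −9x³ ÷ x² = −9x. Subtract (−9x)·D = −9x³ + 54x² + 72x. Remainder: 4x² − 24x − 28.
Step 6: lead(4x² − 24x − 28) ÷ lead(D) = 4x² ÷ x² = 4. Subtract (4)·D = 4x² − 24x − 32. Remainder: 4.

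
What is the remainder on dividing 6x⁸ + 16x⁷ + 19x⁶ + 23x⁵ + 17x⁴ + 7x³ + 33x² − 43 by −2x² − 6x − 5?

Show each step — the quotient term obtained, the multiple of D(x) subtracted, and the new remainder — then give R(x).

Step 1: lead(6x⁸ + 16x⁷ + 19x⁶ + 23x⁵ + 17x⁴ + 7x³ + 33x² − 43) ÷ lead(D) = 6x⁸ ÷ −2x² = −3x⁶. Subtract (−3x⁶)·D = 6x⁸ + 18x⁷ + 15x⁶. Remainder: −2x⁷ + 4x⁶ + 23x⁵ + 17x⁴ + 7x³ + 33x² − 43.
Step 2: lead(−2x⁷ + 4x⁶ + 23x⁵ + 17x⁴ + 7x³ + 33x² − 43) ÷ lead(D) = −2x⁷ ÷ −2x² = x⁵. Subtract (x⁵)·D = −2x⁷ − 6x⁶ − 5x⁵. Remainder: 10x⁶ + 28x⁵ + 17x⁴ + 7x³ + 33x² − 43.
Step 3: lead(10x⁶ + 28x⁵ + 17x⁴ + 7x³ + 33x² − 43) ÷ lead(D) = 10x⁶ ÷ −2x² = −5x⁴. Subtract (−5x⁴)·D = 10x⁶ + 30x⁵ + 25x⁴. Remainder: −2x⁵ − 8x⁴ + 7x³ + 33x² − 43.
Step 4: lead(−2x⁵ − 8x⁴ + 7x³ + 33x² − 43) ÷ lead(D) = −2x⁵ ÷ −2x² = x³. Subtract (x³)·D = −2x⁵ − 6x⁴ − 5x³. Remainder: −2x⁴ + 12x³ + 33x² − 43.
Step 5: lead(−2x⁴ + 12x³ + 33x² − 43) ÷ lead(D) = −2x⁴ ÷ −2x² = x². Subtract (x²)·D = −2x⁴ − 6x³ − 5x². Remainder: 18x³ + 38x² − 43.
Step 6: lead(18x³ + 38x² − 43) ÷ lead(D) = 18x³ ÷ −2x² = −9x. Subtract (−9x)·D = 18x³ + 54x² + 45x. Remainder: −16x² − 45x − 43.
Step 7: lead(−16x² − 45x − 43) ÷ lead(D) = −16x² ÷ −2x² = 8. Subtract (8)·D = −16x² − 48x − 40. Remainder: 3x − 3.

R(x) = 3x − 3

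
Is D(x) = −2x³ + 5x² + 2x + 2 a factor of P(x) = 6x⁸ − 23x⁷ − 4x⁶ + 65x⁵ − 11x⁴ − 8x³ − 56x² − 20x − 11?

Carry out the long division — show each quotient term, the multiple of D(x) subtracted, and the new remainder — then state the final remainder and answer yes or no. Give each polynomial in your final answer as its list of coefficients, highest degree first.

R = [1], so D(x) is not a factor of P(x). no

Step 1: lead(6x⁸ − 23x⁷ − 4x⁶ + 65x⁵ − 11x⁴ − 8x³ − 56x² − 20x − 11) ÷ lead(D) = 6x⁸ ÷ −2x³ = −3x⁵. Subtract (−3x⁵)·D = 6x⁸ − 15x⁷ − 6x⁶ − 6x⁵. Remainder: −8x⁷ + 2x⁶ + 71x⁵ − 11x⁴ − 8x³ − 56x² − 20x − 11.
Step 2: lead(−8x⁷ + 2x⁶ + 71x⁵ − 11x⁴ − 8x³ − 56x² − 20x − 11) ÷ lead(D) = −8x⁷ ÷ −2x³ = 4x⁴. Subtract (4x⁴)·D = −8x⁷ + 20x⁶ + 8x⁵ + 8x⁴. Remainder: −18x⁶ + 63x⁵ − 19x⁴ − 8x³ − 56x² − 20x − 11.
Step 3: lead(−18x⁶ + 63x⁵ − 19x⁴ − 8x³ − 56x² − 20x − 11) ÷ lead(D) = −18x⁶ ÷ −2x³ = 9x³. Subtract (9x³)·D = −18x⁶ + 45x⁵ + 18x⁴ + 18x³. Remainder: 18x⁵ − 37x⁴ − 26x³ − 56x² − 20x − 11.
Step 4: lead(18x⁵ − 37x⁴ − 26x³ − 56x² − 20x − 11) ÷ lead(D) = 18x⁵ ÷ −2x³ = −9x². Subtract (−9x²)·D = 18x⁵ − 45x⁴ − 18x³ − 18x². Remainder: 8x⁴ − 8x³ − 38x² − 20x − 11.
Step 5: lead(8x⁴ − 8x³ − 38x² − 20x − 11) ÷ lead(D) = 8x⁴ ÷ −2x³ = −4x. Subtract (−4x)·D = 8x⁴ − 20x³ − 8x² − 8x. Remainder: 12x³ − 30x² − 12x − 11.
Step 6: lead(12x³ − 30x² − 12x − 11) ÷ lead(D) = 12x³ ÷ −2x³ = −6. Subtract (−6)·D = 12x³ − 30x² − 12x − 12. Remainder: 1.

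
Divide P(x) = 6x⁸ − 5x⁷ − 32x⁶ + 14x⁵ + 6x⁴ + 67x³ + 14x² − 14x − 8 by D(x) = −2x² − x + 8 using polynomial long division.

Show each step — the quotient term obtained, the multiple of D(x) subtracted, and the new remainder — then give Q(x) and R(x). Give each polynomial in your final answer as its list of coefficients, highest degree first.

Step 1: lead(6x⁸ − 5x⁷ − 32x⁶ + 14x⁵ + 6x⁴ + 67x³ + 14x² − 14x − 8) ÷ lead(D) = 6x⁸ ÷ −2x² = −3x⁶. Subtract (−3x⁶)·D = 6x⁸ + 3x⁷ − 24x⁶. Remainder: −8x⁷ − 8x⁶ + 14x⁵ + 6x⁴ + 67x³ + 14x² − 14x − 8.
Step 2: lead(−8x⁷ − 8x⁶ + 14x⁵ + 6x⁴ + 67x³ + 14x² − 14x − 8) ÷ lead(D) = −8x⁷ ÷ −2x² = 4x⁵. Subtract (4x⁵)·D = −8x⁷ − 4x⁶ + 32x⁵. Remainder: −4x⁶ − 18x⁵ + 6x⁴ + 67x³ + 14x² − 14x − 8.
Step 3: lead(−4x⁶ − 18x⁵ + 6x⁴ + 67x³ + 14x² − 14x − 8) ÷ lead(D) = −4x⁶ ÷ −2x² = 2x⁴. Subtract (2x⁴)·D = −4x⁶ − 2x⁵ + 16x⁴. Remainder: −16x⁵ − 10x⁴ + 67x³ + 14x² − 14x − 8.
Step 4: lead(−16x⁵ − 10x⁴ + 67x³ + 14x² − 14x − 8) ÷ lead(D) = −16x⁵ ÷ −2x² = 8x³. Subtract (8x³)·D = −16x⁵ − 8x⁴ + 64x³. Remainder: −2x⁴ + 3x³ + 14x² − 14x − 8.
Step 5: lead(−2x⁴ + 3x³ + 14x² − 14x − 8) ÷ lead(D) = −2x⁴ ÷ −2x² = x². Subtract (x²)·D = −2x⁴ − x³ + 8x². Remainder: 4x³ + 6x² − 14x − 8.
Step 6: lead(4x³ + 6x² − 14x − 8) ÷ lead(D) = 4x³ ÷ −2x² = −2x. Subtract (−2x)·D = 4x³ + 2x² − 16x. Remainder: 4x² + 2x − 8.
Step 7: lead(4x² + 2x − 8) ÷ lead(D) = 4x² ÷ −2x² = −2. Subtract (−2)·D = 4x² + 2x − 16. Remainder: 8.

Q = [-3, 4, 2, 8, 1, -2, -2]; R = [8]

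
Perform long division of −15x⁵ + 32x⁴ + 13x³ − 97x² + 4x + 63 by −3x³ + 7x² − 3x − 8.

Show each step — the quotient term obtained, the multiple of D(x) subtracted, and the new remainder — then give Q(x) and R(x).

Step 1: lead(−15x⁵ + 32x⁴ + 13x³ − 97x² + 4x + 63) ÷ lead(D) = −15x⁵ ÷ −3x³ = 5x². Subtract (5x²)·D = −15x⁵ + 35x⁴ − 15x³ − 40x². Remainder: −3x⁴ + 28x³ − 57x² + 4x + 63.
Step 2: lead(−3x⁴ + 28x³ − 57x² + 4x + 63) ÷ lead(D) = −3x⁴ ÷ −3x³ = x. Subtract (x)·D = −3x⁴ + 7x³ − 3x² − 8x. Remainder: 21x³ − 54x² + 12x + 63.
Step 3: lead(21x³ − 54x² + 12x + 63) ÷ lead(D) = 21x³ ÷ −3x³ = −7. Subtract (−7)·D = 21x³ − 49x² + 21x + 56. Remainder: −5x² − 9x + 7.

Q(x) = 5x² + x − 7; R(x) = −5x² − 9x + 7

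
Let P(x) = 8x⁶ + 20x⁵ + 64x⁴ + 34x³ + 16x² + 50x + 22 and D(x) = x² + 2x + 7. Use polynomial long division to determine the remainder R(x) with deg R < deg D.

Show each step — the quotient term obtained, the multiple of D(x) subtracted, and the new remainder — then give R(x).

R(x) = −6

Step 1: lead(8x⁶ + 20x⁵ + 64x⁴ + 34x³ + 16x² + 50x + 22) ÷ lead(D) = 8x⁶ ÷ x² = 8x⁴. Subtract (8x⁴)·D = 8x⁶ + 16x⁵ + 56x⁴. Remainder: 4x⁵ + 8x⁴ + 34x³ + 16x² + 50x + 22.
Step 2: lead(4x⁵ + 8x⁴ + 34x³ + 16x² + 50x + 22) ÷ lead(D) = 4x⁵ ÷ x² = 4x³. Subtract (4x³)·D = 4x⁵ + 8x⁴ + 28x³. Remainder: 6x³ + 16x² + 50x + 22.
Step 3: lead(6x³ + 16x² + 50x + 22) ÷ lead(D) = 6x³ ÷ x² = 6x. Subtract (6x)·D = 6x³ + 12x² + 42x. Remainder: 4x² + 8x + 22.
Step 4: lead(4x² + 8x + 22) ÷ lead(D) = 4x² ÷ x² = 4. Subtract (4)·D = 4x² + 8x + 28. Remainder: −6.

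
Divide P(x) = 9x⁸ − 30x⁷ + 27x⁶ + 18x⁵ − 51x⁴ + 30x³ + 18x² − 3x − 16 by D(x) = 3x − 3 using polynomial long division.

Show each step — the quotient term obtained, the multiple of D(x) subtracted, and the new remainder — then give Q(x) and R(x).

Q(x) = 3x⁷ − 7x⁶ + 2x⁵ + 8x⁴ − 9x³ + x² + 7x + 6; R(x) = 2

Step 1: lead(9x⁸ − 30x⁷ + 27x⁶ + 18x⁵ − 51x⁴ + 30x³ + 18x² − 3x − 16) ÷ lead(D) = 9x⁸ ÷ 3x = 3x⁷. Subtract (3x⁷)·D = 9x⁸ − 9x⁷. Remainder: −21x⁷ + 27x⁶ + 18x⁵ − 51x⁴ + 30x³ + 18x² − 3x − 16.
Step 2: lead(−21x⁷ + 27x⁶ + 18x⁵ − 51x⁴ + 30x³ + 18x² − 3x − 16) ÷ lead(D) = −21x⁷ ÷ 3x = −7x⁶. Subtract (−7x⁶)·D = −21x⁷ + 21x⁶. Remainder: 6x⁶ + 18x⁵ − 51x⁴ + 30x³ + 18x² − 3x − 16.
Step 3: lead(6x⁶ + 18x⁵ − 51x⁴ + 30x³ + 18x² − 3x − 16) ÷ lead(D) = 6x⁶ ÷ 3x = 2x⁵. Subtract (2x⁵)·D = 6x⁶ − 6x⁵. Remainder: 24x⁵ − 51x⁴ + 30x³ + 18x² − 3x − 16.
Step 4: lead(24x⁵ − 51x⁴ + 30x³ + 18x² − 3x − 16) ÷ lead(D) = 24x⁵ ÷ 3x = 8x⁴. Subtract (8x⁴)·D = 24x⁵ − 24x⁴. Remainder: −27x⁴ + 30x³ + 18x² − 3x − 16.
Step 5: lead(−27x⁴ + 30x³ + 18x² − 3x − 16) ÷ lead(D) = −27x⁴ ÷ 3x = −9x³. Subtract (−9x³)·D = −27x⁴ + 27x³. Remainder: 3x³ + 18x² − 3x − 16.
Step 6: lead(3x³ + 18x² − 3x − 16) ÷ lead(D) = 3x³ ÷ 3x = x². Subtract (x²)·D = 3x³ − 3x². Remainder: 21x² − 3x − 16.
Step 7: lead(21x² − 3x − 16) ÷ lead(D) = 21x² ÷ 3x = 7x. Subtract (7x)·D = 21x² − 21x. Remainder: 18x − 16.
Step 8: lead(18x − 16) ÷ lead(D) = 18x ÷ 3x = 6. Subtract (6)·D = 18x − 18. Remainder: 2.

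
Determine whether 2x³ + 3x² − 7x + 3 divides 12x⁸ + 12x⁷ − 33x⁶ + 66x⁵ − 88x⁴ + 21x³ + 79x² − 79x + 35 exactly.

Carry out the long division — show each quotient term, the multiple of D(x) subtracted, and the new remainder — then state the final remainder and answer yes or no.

R(x) = −4x² + 8x + 8, so D(x) is not a factor of P(x). no

Step 1: lead(12x⁸ + 12x⁷ − 33x⁶ + 66x⁵ − 88x⁴ + 21x³ + 79x² − 79x + 35) ÷ lead(D) = 12x⁸ ÷ 2x³ = 6x⁵. Subtract (6x⁵)·D = 12x⁸ + 18x⁷ − 42x⁶ + 18x⁵. Remainder: −6x⁷ + 9x⁶ + 48x⁵ − 88x⁴ + 21x³ + 79x² − 79x + 35.
Step 2: lead(−6x⁷ + 9x⁶ + 48x⁵ − 88x⁴ + 21x³ + 79x² − 79x + 35) ÷ lead(D) = −6x⁷ ÷ 2x³ = −3x⁴. Subtract (−3x⁴)·D = −6x⁷ − 9x⁶ + 21x⁵ − 9x⁴. Remainder: 18x⁶ + 27x⁵ − 79x⁴ + 21x³ + 79x² − 79x + 35.
Step 3: lead(18x⁶ + 27x⁵ − 79x⁴ + 21x³ + 79x² − 79x + 35) ÷ lead(D) = 18x⁶ ÷ 2x³ = 9x³. Subtract (9x³)·D = 18x⁶ + 27x⁵ − 63x⁴ + 27x³. Remainder: −16x⁴ − 6x³ + 79x² − 79x + 35.
Step 4: lead(−16x⁴ − 6x³ + 79x² − 79x + 35) ÷ lead(D) = −16x⁴ ÷ 2x³ = −8x. Subtract (−8x)·D = −16x⁴ − 24x³ + 56x² − 24x. Remainder: 18x³ + 23x² − 55x + 35.
Step 5: lead(18x³ + 23x² − 55x + 35) ÷ lead(D) = 18x³ ÷ 2x³ = 9. Subtract (9)·D = 18x³ + 27x² − 63x + 27. Remainder: −4x² + 8x + 8.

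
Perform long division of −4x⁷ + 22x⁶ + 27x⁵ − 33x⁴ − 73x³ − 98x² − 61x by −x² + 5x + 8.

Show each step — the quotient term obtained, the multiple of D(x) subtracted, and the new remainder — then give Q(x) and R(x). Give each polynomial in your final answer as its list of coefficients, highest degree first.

Step 1: lead(−4x⁷ + 22x⁶ + 27x⁵ − 33x⁴ − 73x³ − 98x² − 61x) ÷ lead(D) = −4x⁷ ÷ −x² = 4x⁵. Subtract (4x⁵)·D = −4x⁷ + 20x⁶ + 32x⁵. Remainder: 2x⁶ − 5x⁵ − 33x⁴ − 73x³ − 98x² − 61x.
Step 2: lead(2x⁶ − 5x⁵ − 33x⁴ − 73x³ − 98x² − 61x) ÷ lead(D) = 2x⁶ ÷ −x² = −2x⁴. Subtract (−2x⁴)·D = 2x⁶ − 10x⁵ − 16x⁴. Remainder: 5x⁵ − 17x⁴ − 73x³ − 98x² − 61x.
Step 3: lead(5x⁵ − 17x⁴ − 73x³ − 98x² − 61x) ÷ lead(D) = 5x⁵ ÷ −x² = −5x³. Subtract (−5x³)·D = 5x⁵ − 25x⁴ − 40x³. Remainder: 8x⁴ − 33x³ − 98x² − 61x.
Step 4: lead(8x⁴ − 33x³ − 98x² − 61x) ÷ lead(D) = 8x⁴ ÷ −x² = −8x². Subtract (−8x²)·D = 8x⁴ − 40x³ − 64x². Remainder: 7x³ − 34x² − 61x.
Step 5: lead(7x³ − 34x² − 61x) ÷ lead(D) = 7x³ ÷ −x² = −7x. Subtract (−7x)·D = 7x³ − 35x² − 56x. Remainder: x² − 5x.
Step 6: lead(x² − 5x) ÷ lead(D) = x² ÷ −x² = −1. Subtract (−1)·D = x² − 5x − 8. Remainder: 8.

Q = [4, -2, -5, -8, -7, -1]; R = [8]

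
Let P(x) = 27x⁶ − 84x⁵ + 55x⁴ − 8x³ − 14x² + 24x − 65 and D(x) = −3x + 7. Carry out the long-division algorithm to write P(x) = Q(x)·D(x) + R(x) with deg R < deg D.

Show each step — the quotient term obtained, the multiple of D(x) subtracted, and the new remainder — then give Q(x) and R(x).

Step 1: lead(27x⁶ − 84x⁵ + 55x⁴ − 8x³ − 14x² + 24x − 65) ÷ lead(D) = 27x⁶ ÷ −3x = −9x⁵. Subtract (−9x⁵)·D = 27x⁶ − 63x⁵. Remainder: −21x⁵ + 55x⁴ − 8x³ − 14x² + 24x − 65.
Step 2: lead(−21x⁵ + 55x⁴ − 8x³ − 14x² + 24x − 65) ÷ lead(D) = −21x⁵ ÷ −3x = 7x⁴. Subtract (7x⁴)·D = −21x⁵ + 49x⁴. Remainder: 6x⁴ − 8x³ − 14x² + 24x − 65.
Step 3: lead(6x⁴ − 8x³ − 14x² + 24x − 65) ÷ lead(D) = 6x⁴ ÷ −3x = −2x³. Subtract (−2x³)·D = 6x⁴ − 14x³. Remainder: 6x³ − 14x² + 24x − 65.
Step 4: lead(6x³ − 14x² + 24x − 65) ÷ lead(D) = 6x³ ÷ −3x = −2x². Subtract (−2x²)·D = 6x³ − 14x². Remainder: 24x − 65.
Step 5: lead(24x − 65) ÷ lead(D) = 24x ÷ −3x = −8. Subtract (−8)·D = 24x − 56. Remainder: −9.

Q(x) = −9x⁵ + 7x⁴ − 2x³ − 2x² − 8; R(x) = −9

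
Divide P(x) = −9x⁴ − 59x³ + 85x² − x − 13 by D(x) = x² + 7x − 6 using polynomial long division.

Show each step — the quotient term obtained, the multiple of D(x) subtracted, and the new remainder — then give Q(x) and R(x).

Q(x) = −9x² + 4x + 3; R(x) = 2x + 5

Step 1: lead(−9x⁴ − 59x³ + 85x² − x − 13) ÷ lead(D) = −9x⁴ ÷ x² = −9x². Subtract (−9x²)·D = −9x⁴ − 63x³ + 54x². Remainder: 4x³ + 31x² − x − 13.
Step 2: lead(4x³ + 31x² − x − 13) ÷ lead(D) = 4x³ ÷ x² = 4x. Subtract (4x)·D = 4x³ + 28x² − 24x. Remainder: 3x² + 23x − 13.
Step 3: lead(3x² + 23x − 13) ÷ lead(D) = 3x² ÷ x² = 3. Subtract (3)·D = 3x² + 21x − 18. Remainder: 2x + 5.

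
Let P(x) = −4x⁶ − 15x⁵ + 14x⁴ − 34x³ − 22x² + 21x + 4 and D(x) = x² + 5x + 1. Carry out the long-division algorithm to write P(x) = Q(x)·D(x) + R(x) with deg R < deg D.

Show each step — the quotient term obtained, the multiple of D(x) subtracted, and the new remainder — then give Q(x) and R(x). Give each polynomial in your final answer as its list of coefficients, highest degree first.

Step 1: lead(−4x⁶ − 15x⁵ + 14x⁴ − 34x³ − 22x² + 21x + 4) ÷ lead(D) = −4x⁶ ÷ x² = −4x⁴. Subtract (−4x⁴)·D = −4x⁶ − 20x⁵ − 4x⁴. Remainder: 5x⁵ + 18x⁴ − 34x³ − 22x² + 21x + 4.
Step 2: lead(5x⁵ + 18x⁴ − 34x³ − 22x² + 21x + 4) ÷ lead(D) = 5x⁵ ÷ x² = 5x³. Subtract (5x³)·D = 5x⁵ + 25x⁴ + 5x³. Remainder: −7x⁴ − 39x³ − 22x² + 21x + 4.
Step 3: lead(−7x⁴ − 39x³ − 22x² + 21x + 4) ÷ lead(D) = −7x⁴ ÷ x² = −7x². Subtract (−7x²)·D = −7x⁴ − 35x³ − 7x². Remainder: −4x³ − 15x² + 21x + 4.
Step 4: lead(−4x³ − 15x² + 21x + 4) ÷ lead(D) = −4x³ ÷ x² = −4x. Subtract (−4x)·D = −4x³ − 20x² − 4x. Remainder: 5x² + 25x + 4.
Step 5: lead(5x² + 25x + 4) ÷ lead(D) = 5x² ÷ x² = 5. Subtract (5)·D = 5x² + 25x + 5. Remainder: −1.

Q = [-4, 5, -7, -4, 5]; R = [-1]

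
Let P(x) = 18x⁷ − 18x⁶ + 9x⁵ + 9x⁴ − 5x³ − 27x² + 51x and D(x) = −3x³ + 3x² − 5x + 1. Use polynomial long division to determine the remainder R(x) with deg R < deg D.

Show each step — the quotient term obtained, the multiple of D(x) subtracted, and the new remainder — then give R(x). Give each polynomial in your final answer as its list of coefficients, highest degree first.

Step 1: lead(18x⁷ − 18x⁶ + 9x⁵ + 9x⁴ − 5x³ − 27x² + 51x) ÷ lead(D) = 18x⁷ ÷ −3x³ = −6x⁴. Subtract (−6x⁴)·D = 18x⁷ − 18x⁶ + 30x⁵ − 6x⁴. Remainder: −21x⁵ + 15x⁴ − 5x³ − 27x² + 51x.
Step 2: lead(−21x⁵ + 15x⁴ − 5x³ − 27x² + 51x) ÷ lead(D) = −21x⁵ ÷ −3x³ = 7x². Subtract (7x²)·D = −21x⁵ + 21x⁴ − 35x³ + 7x². Remainder: −6x⁴ + 30x³ − 34x² + 51x.
Step 3: lead(−6x⁴ + 30x³ − 34x² + 51x) ÷ lead(D) = −6x⁴ ÷ −3x³ = 2x. Subtract (2x)·D = −6x⁴ + 6x³ − 10x² + 2x. Remainder: 24x³ − 24x² + 49x.
Step 4: lead(24x³ − 24x² + 49x) ÷ lead(D) = 24x³ ÷ −3x³ = −8. Subtract (−8)·D = 24x³ − 24x² + 40x − 8. Remainder: 9x + 8.

R = [9, 8]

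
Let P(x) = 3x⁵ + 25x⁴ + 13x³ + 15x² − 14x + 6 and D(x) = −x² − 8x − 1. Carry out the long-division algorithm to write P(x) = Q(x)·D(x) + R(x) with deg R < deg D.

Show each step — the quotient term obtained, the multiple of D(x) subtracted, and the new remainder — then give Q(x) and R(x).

Q(x) = −3x³ − x² − 2x + 2; R(x) = 8

Step 1: lead(3x⁵ + 25x⁴ + 13x³ + 15x² − 14x + 6) ÷ lead(D) = 3x⁵ ÷ −x² = −3x³. Subtract (−3x³)·D = 3x⁵ + 24x⁴ + 3x³. Remainder: x⁴ + 10x³ + 15x² − 14x + 6.
Step 2: lead(x⁴ + 10x³ + 15x² − 14x + 6) ÷ lead(D) = x⁴ ÷ −x² = −x². Subtract (−x²)·D = x⁴ + 8x³ + x². Remainder: 2x³ + 14x² − 14x + 6.
Step 3: lead(2x³ + 14x² − 14x + 6) ÷ lead(D) = 2x³ ÷ −x² = −2x. Subtract (−2x)·D = 2x³ + 16x² + 2x. Remainder: −2x² − 16x + 6.
Step 4: lead(−2x² − 16x + 6) ÷ lead(D) = −2x² ÷ −x² = 2. Subtract (2)·D = −2x² − 16x − 2. Remainder: 8.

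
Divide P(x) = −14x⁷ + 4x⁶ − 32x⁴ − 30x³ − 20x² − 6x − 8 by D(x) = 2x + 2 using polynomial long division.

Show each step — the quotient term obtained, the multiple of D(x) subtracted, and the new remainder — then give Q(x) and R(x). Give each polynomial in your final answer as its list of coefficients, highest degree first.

Q = [-7, 9, -9, -7, -8, -2, -1]; R = [-6]

Step 1: lead(−14x⁷ + 4x⁶ − 32x⁴ − 30x³ − 20x² − 6x − 8) ÷ lead(D) = −14x⁷ ÷ 2x = −7x⁶. Subtract (−7x⁶)·D = −14x⁷ − 14x⁶. Remainder: 18x⁶ − 32x⁴ − 30x³ − 20x² − 6x − 8.
Step 2: lead(18x⁶ − 32x⁴ − 30x³ − 20x² − 6x − 8) ÷ lead(D) = 18x⁶ ÷ 2x = 9x⁵. Subtract (9x⁵)·D = 18x⁶ + 18x⁵. Remainder: −18x⁵ − 32x⁴ − 30x³ − 20x² − 6x − 8.
Step 3: lead(−18x⁵ − 32x⁴ − 30x³ − 20x² − 6x − 8) ÷ lead(D) = −18x⁵ ÷ 2x = −9x⁴. Subtract (−9x⁴)·D = −18x⁵ − 18x⁴. Remainder: −14x⁴ − 30x³ − 20x² − 6x − 8.
Step 4: lead(−14x⁴ − 30x³ − 20x² − 6x − 8) ÷ lead(D) = −14x⁴ ÷ 2x = −7x³. Subtract (−7x³)·D = −14x⁴ − 14x³. Remainder: −16x³ − 20x² − 6x − 8.
Step 5: lead(−16x³ − 20x² − 6x − 8) ÷ lead(D) = −16x³ ÷ 2x = −8x². Subtract (−8x²)·D = −16x³ − 16x². Remainder: −4x² − 6x − 8.
Step 6: lead(−4x² − 6x − 8) ÷ lead(D) = −4x² ÷ 2x = −2x. Subtract (−2x)·D = −4x² − 4x. Remainder: −2x − 8.
Step 7: lead(−2x − 8) ÷ lead(D) = −2x ÷ 2x = −1. Subtract (−1)·D = −2x − 2. Remainder: −6.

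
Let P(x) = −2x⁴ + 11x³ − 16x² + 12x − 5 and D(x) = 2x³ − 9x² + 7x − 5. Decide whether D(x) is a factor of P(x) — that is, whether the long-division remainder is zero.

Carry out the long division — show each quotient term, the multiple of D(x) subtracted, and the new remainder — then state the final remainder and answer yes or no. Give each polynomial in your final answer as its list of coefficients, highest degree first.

R = [0], so D(x) is a factor of P(x). yes

Step 1: lead(−2x⁴ + 11x³ − 16x² + 12x − 5) ÷ lead(D) = −2x⁴ ÷ 2x³ = −x. Subtract (−x)·D = −2x⁴ + 9x³ − 7x² + 5x. Remainder: 2x³ − 9x² + 7x − 5.
Step 2: lead(2x³ − 9x² + 7x − 5) ÷ lead(D) = 2x³ ÷ 2x³ = 1. Subtract (1)·D = 2x³ − 9x² + 7x − 5. Remainder: 0.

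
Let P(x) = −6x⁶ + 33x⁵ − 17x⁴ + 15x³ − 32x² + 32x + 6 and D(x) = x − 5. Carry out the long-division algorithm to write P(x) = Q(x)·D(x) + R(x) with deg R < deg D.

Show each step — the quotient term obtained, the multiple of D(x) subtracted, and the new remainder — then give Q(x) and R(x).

Step 1: lead(−6x⁶ + 33x⁵ − 17x⁴ + 15x³ − 32x² + 32x + 6) ÷ lead(D) = −6x⁶ ÷ x = −6x⁵. Subtract (−6x⁵)·D = −6x⁶ + 30x⁵. Remainder: 3x⁵ − 17x⁴ + 15x³ − 32x² + 32x + 6.
Step 2: lead(3x⁵ − 17x⁴ + 15x³ − 32x² + 32x + 6) ÷ lead(D) = 3x⁵ ÷ x = 3x⁴. Subtract (3x⁴)·D = 3x⁵ − 15x⁴. Remainder: −2x⁴ + 15x³ − 32x² + 32x + 6.
Step 3: lead(−2x⁴ + 15x³ − 32x² + 32x + 6) ÷ lead(D) = −2x⁴ ÷ x = −2x³. Subtract (−2x³)·D = −2x⁴ + 10x³. Remainder: 5x³ − 32x² + 32x + 6.
Step 4: lead(5x³ − 32x² + 32x + 6) ÷ lead(D) = 5x³ ÷ x = 5x². Subtract (5x²)·D = 5x³ − 25x². Remainder: −7x² + 32x + 6.
Step 5: lead(−7x² + 32x + 6) ÷ lead(D) = −7x² ÷ x = −7x. Subtract (−7x)·D = −7x² + 35x. Remainder: −3x + 6.
Step 6: lead(−3x + 6) ÷ lead(D) = −3x ÷ x = −3. Subtract (−3)·D = −3x + 15. Remainder: −9.

Q(x) = −6x⁵ + 3x⁴ − 2x³ + 5x² − 7x − 3; R(x) = −9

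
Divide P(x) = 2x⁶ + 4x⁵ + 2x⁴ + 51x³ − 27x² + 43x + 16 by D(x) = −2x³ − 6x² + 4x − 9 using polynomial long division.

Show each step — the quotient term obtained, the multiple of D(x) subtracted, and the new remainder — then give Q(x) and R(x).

Q(x) = −x³ + x² − 6x − 1; R(x) = −7x + 7

Step 1: lead(2x⁶ + 4x⁵ + 2x⁴ + 51x³ − 27x² + 43x + 16) ÷ lead(D) = 2x⁶ ÷ −2x³ = −x³. Subtract (−x³)·D = 2x⁶ + 6x⁵ − 4x⁴ + 9x³. Remainder: −2x⁵ + 6x⁴ + 42x³ − 27x² + 43x + 16.
Step 2: lead(−2x⁵ + 6x⁴ + 42x³ − 27x² + 43x + 16) ÷ lead(D) = −2x⁵ ÷ −2x³ = x². Subtract (x²)·D = −2x⁵ − 6x⁴ + 4x³ − 9x². Remainder: 12x⁴ + 38x³ − 18x² + 43x + 16.
Step 3: lead(12x⁴ + 38x³ − 18x² + 43x + 16) ÷ lead(D) = 12x⁴ ÷ −2x³ = −6x. Subtract (−6x)·D = 12x⁴ + 36x³ − 24x² + 54x. Remainder: 2x³ + 6x² − 11x + 16.
Step 4: lead(2x³ + 6x² − 11x + 16) ÷ lead(D) = 2x³ ÷ −2x³ = −1. Subtract (−1)·D = 2x³ + 6x² − 4x + 9. Remainder: −7x + 7.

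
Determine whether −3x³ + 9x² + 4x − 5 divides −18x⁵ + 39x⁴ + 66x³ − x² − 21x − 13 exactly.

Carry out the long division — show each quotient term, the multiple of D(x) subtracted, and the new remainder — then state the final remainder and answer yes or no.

R(x) = −8, so D(x) is not a factor of P(x). no

Step 1: lead(−18x⁵ + 39x⁴ + 66x³ − x² − 21x − 13) ÷ lead(D) = −18x⁵ ÷ −3x³ = 6x². Subtract (6x²)·D = −18x⁵ + 54x⁴ + 24x³ − 30x². Remainder: −15x⁴ + 42x³ + 29x² − 21x − 13.
Step 2: lead(−15x⁴ + 42x³ + 29x² − 21x − 13) ÷ lead(D) = −15x⁴ ÷ −3x³ = 5x. Subtract (5x)·D = −15x⁴ + 45x³ + 20x² − 25x. Remainder: −3x³ + 9x² + 4x − 13.
Step 3: lead(−3x³ + 9x² + 4x − 13) ÷ lead(D) = −3x³ ÷ −3x³ = 1. Subtract (1)·D = −3x³ + 9x² + 4x − 5. Remainder: −8.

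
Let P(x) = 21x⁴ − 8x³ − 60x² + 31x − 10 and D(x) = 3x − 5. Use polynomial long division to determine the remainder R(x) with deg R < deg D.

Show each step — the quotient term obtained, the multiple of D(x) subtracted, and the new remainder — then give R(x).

Step 1: lead(21x⁴ − 8x³ − 60x² + 31x − 10) ÷ lead(D) = 21x⁴ ÷ 3x = 7x³. Subtract (7x³)·D = 21x⁴ − 35x³. Remainder: 27x³ − 60x² + 31x − 10.
Step 2: lead(27x³ − 60x² + 31x − 10) ÷ lead(D) = 27x³ ÷ 3x = 9x². Subtract (9x²)·D = 27x³ − 45x². Remainder: −15x² + 31x − 10.
Step 3: lead(−15x² + 31x − 10) ÷ lead(D) = −15x² ÷ 3x = −5x. Subtract (−5x)·D = −15x² + 25x. Remainder: 6x − 10.
Step 4: lead(6x − 10) ÷ lead(D) = 6x ÷ 3x = 2. Subtract (2)·D = 6x − 10. Remainder: 0.

R(x) = 0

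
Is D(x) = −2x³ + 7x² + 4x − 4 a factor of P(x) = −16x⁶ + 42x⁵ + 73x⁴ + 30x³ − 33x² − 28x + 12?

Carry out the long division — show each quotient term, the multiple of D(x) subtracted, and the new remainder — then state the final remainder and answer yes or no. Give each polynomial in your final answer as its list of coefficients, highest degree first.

Step 1: lead(−16x⁶ + 42x⁵ + 73x⁴ + 30x³ − 33x² − 28x + 12) ÷ lead(D) = −16x⁶ ÷ −2x³ = 8x³. Subtract (8x³)·D = −16x⁶ + 56x⁵ + 32x⁴ − 32x³. Remainder: −14x⁵ + 41x⁴ + 62x³ − 33x² − 28x + 12.
Step 2: lead(−14x⁵ + 41x⁴ + 62x³ − 33x² − 28x + 12) ÷ lead(D) = −14x⁵ ÷ −2x³ = 7x². Subtract (7x²)·D = −14x⁵ + 49x⁴ + 28x³ − 28x². Remainder: −8x⁴ + 34x³ − 5x² − 28x + 12.
Step 3: lead(−8x⁴ + 34x³ − 5x² − 28x + 12) ÷ lead(D) = −8x⁴ ÷ −2x³ = 4x. Subtract (4x)·D = −8x⁴ + 28x³ + 16x² − 16x. Remainder: 6x³ − 21x² − 12x + 12.
Step 4: lead(6x³ − 21x² − 12x + 12) ÷ lead(D) = 6x³ ÷ −2x³ = −3. Subtract (−3)·D = 6x³ − 21x² − 12x + 12. Remainder: 0.

R = [0], so D(x) is a factor of P(x). yes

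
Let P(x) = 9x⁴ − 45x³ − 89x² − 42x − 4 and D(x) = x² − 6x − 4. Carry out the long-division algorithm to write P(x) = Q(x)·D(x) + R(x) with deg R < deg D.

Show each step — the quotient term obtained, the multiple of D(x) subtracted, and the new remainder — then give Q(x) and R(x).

Q(x) = 9x² + 9x + 1; R(x) = 0

Step 1: lead(9x⁴ − 45x³ − 89x² − 42x − 4) ÷ lead(D) = 9x⁴ ÷ x² = 9x². Subtract (9x²)·D = 9x⁴ − 54x³ − 36x². Remainder: 9x³ − 53x² − 42x − 4.
Step 2: lead(9x³ − 53x² − 42x − 4) ÷ lead(D) = 9x³ ÷ x² = 9x. Subtract (9x)·D = 9x³ − 54x² − 36x. Remainder: x² − 6x − 4.
Step 3: lead(x² − 6x − 4) ÷ lead(D) = x² ÷ x² = 1. Subtract (1)·D = x² − 6x − 4. Remainder: 0.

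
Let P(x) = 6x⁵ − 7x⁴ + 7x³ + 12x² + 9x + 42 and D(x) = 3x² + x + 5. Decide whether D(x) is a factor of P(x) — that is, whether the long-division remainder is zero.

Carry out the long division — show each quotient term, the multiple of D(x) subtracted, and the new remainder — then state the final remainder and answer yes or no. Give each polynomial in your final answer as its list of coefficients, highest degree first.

R = [-3], so D(x) is not a factor of P(x). no

Step 1: lead(6x⁵ − 7x⁴ + 7x³ + 12x² + 9x + 42) ÷ lead(D) = 6x⁵ ÷ 3x² = 2x³. Subtract (2x³)·D = 6x⁵ + 2x⁴ + 10x³. Remainder: −9x⁴ − 3x³ + 12x² + 9x + 42.
Step 2: lead(−9x⁴ − 3x³ + 12x² + 9x + 42) ÷ lead(D) = −9x⁴ ÷ 3x² = −3x². Subtract (−3x²)·D = −9x⁴ − 3x³ − 15x². Remainder: 27x² + 9x + 42.
Step 3: lead(27x² + 9x + 42) ÷ lead(D) = 27x² ÷ 3x² = 9. Subtract (9)·D = 27x² + 9x + 45. Remainder: −3.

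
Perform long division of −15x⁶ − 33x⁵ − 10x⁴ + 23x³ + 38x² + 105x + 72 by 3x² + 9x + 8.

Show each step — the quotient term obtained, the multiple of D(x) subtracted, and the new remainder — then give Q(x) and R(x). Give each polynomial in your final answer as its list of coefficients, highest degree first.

Step 1: lead(−15x⁶ − 33x⁵ − 10x⁴ + 23x³ + 38x² + 105x + 72) ÷ lead(D) = −15x⁶ ÷ 3x² = −5x⁴. Subtract (−5x⁴)·D = −15x⁶ − 45x⁵ − 40x⁴. Remainder: 12x⁵ + 30x⁴ + 23x³ + 38x² + 105x + 72.
Step 2: lead(12x⁵ + 30x⁴ + 23x³ + 38x² + 105x + 72) ÷ lead(D) = 12x⁵ ÷ 3x² = 4x³. Subtract (4x³)·D = 12x⁵ + 36x⁴ + 32x³. Remainder: −6x⁴ − 9x³ + 38x² + 105x + 72.
Step 3: lead(−6x⁴ − 9x³ + 38x² + 105x + 72) ÷ lead(D) = −6x⁴ ÷ 3x² = −2x². Subtract (−2x²)·D = −6x⁴ − 18x³ − 16x². Remainder: 9x³ + 54x² + 105x + 72.
Step 4: lead(9x³ + 54x² + 105x + 72) ÷ lead(D) = 9x³ ÷ 3x² = 3x. Subtract (3x)·D = 9x³ + 27x² + 24x. Remainder: 27x² + 81x + 72.
Step 5: lead(27x² + 81x + 72) ÷ lead(D) = 27x² ÷ 3x² = 9. Subtract (9)·D = 27x² + 81x + 72. Remainder: 0.

Q = [-5, 4, -2, 3, 9]; R = [0]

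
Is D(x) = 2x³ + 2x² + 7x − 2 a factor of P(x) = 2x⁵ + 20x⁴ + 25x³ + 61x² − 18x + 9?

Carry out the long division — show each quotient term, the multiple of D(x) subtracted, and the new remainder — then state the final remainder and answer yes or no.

R(x) = 9, so D(x) is not a factor of P(x). no

Step 1: lead(2x⁵ + 20x⁴ + 25x³ + 61x² − 18x + 9) ÷ lead(D) = 2x⁵ ÷ 2x³ = x². Subtract (x²)·D = 2x⁵ + 2x⁴ + 7x³ − 2x². Remainder: 18x⁴ + 18x³ + 63x² − 18x + 9.
Step 2: lead(18x⁴ + 18x³ + 63x² − 18x + 9) ÷ lead(D) = 18x⁴ ÷ 2x³ = 9x. Subtract (9x)·D = 18x⁴ + 18x³ + 63x² − 18x. Remainder: 9.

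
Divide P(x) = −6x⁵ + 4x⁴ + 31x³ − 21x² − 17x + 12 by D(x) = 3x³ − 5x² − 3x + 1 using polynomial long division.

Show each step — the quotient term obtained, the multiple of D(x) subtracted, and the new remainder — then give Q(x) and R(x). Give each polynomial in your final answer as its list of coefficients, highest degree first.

Step 1: lead(−6x⁵ + 4x⁴ + 31x³ − 21x² − 17x + 12) ÷ lead(D) = −6x⁵ ÷ 3x³ = −2x². Subtract (−2x²)·D = −6x⁵ + 10x⁴ + 6x³ − 2x². Remainder: −6x⁴ + 25x³ − 19x² − 17x + 12.
Step 2: lead(−6x⁴ + 25x³ − 19x² − 17x + 12) ÷ lead(D) = −6x⁴ ÷ 3x³ = −2x. Subtract (−2x)·D = −6x⁴ + 10x³ + 6x² − 2x. Remainder: 15x³ − 25x² − 15x + 12.
Step 3: lead(15x³ − 25x² − 15x + 12) ÷ lead(D) = 15x³ ÷ 3x³ = 5. Subtract (5)·D = 15x³ − 25x² − 15x + 5. Remainder: 7.

Q = [-2, -2, 5]; R = [7]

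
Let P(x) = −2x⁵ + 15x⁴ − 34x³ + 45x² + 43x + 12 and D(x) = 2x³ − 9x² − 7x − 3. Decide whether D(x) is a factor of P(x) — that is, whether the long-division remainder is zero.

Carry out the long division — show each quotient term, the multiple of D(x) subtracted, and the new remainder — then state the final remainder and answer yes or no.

R(x) = 3x − 9, so D(x) is not a factor of P(x). no

Step 1: lead(−2x⁵ + 15x⁴ − 34x³ + 45x² + 43x + 12) ÷ lead(D) = −2x⁵ ÷ 2x³ = −x². Subtract (−x²)·D = −2x⁵ + 9x⁴ + 7x³ + 3x². Remainder: 6x⁴ − 41x³ + 42x² + 43x + 12.
Step 2: lead(6x⁴ − 41x³ + 42x² + 43x + 12) ÷ lead(D) = 6x⁴ ÷ 2x³ = 3x. Subtract (3x)·D = 6x⁴ − 27x³ − 21x² − 9x. Remainder: −14x³ + 63x² + 52x + 12.
Step 3: lead(−14x³ + 63x² + 52x + 12) ÷ lead(D) = −14x³ ÷ 2x³ = −7. Subtract (−7)·D = −14x³ + 63x² + 49x + 21. Remainder: 3x − 9.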